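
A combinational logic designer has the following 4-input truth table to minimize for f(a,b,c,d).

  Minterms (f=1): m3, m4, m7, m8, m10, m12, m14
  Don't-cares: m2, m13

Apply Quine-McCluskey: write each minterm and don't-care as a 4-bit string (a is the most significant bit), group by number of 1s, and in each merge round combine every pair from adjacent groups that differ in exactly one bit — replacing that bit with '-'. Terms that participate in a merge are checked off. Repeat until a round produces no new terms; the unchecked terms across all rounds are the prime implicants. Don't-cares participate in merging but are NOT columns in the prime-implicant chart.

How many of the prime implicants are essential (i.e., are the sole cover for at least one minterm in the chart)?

3

size-2^0 implicants → 0010(✓)  0011(✓)  0100(✓)  0111(✓)  1000(✓)  1010(✓)  1100(✓)  1101(✓)  1110(✓)
size-2^1 implicants → -010  -100  0-11  001-  1-00(✓)  1-10(✓)  10-0(✓)  11-0(✓)  110-
size-2^2 implicants → 1--0
Unchecked terms (primes): -010, -100, 0-11, 001-, 1--0, 110-
Minterm coverage:
  m3 ⊆ 0-11,001-
  m4 ⊆ -100 [E]
  m7 ⊆ 0-11 [E]
  m8 ⊆ 1--0 [E]
  m10 ⊆ -010,1--0
  m12 ⊆ -100,1--0,110-
  m14 ⊆ 1--0 [E]
E = {-100, 0-11, 1--0}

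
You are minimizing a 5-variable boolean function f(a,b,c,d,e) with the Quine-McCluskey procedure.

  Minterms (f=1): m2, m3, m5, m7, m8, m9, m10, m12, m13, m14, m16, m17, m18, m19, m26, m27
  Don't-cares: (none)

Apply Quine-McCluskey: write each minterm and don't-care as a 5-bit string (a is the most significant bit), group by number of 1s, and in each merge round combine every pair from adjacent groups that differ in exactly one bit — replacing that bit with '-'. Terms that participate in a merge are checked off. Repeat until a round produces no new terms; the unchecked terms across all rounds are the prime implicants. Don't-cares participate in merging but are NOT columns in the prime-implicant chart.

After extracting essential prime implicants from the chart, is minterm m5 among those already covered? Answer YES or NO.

NO

[col 0] 00010*, 00011*, 00101*, 00111*, 01000*, 01001*, 01010*, 01100*, 01101*, 01110*, 10000*, 10001*, 10010*, 10011*, 11010*, 11011*
[col 1] -0010*, -0011*, -1010*, 0-010*, 0-101, 00-11, 0001-*, 001-1, 01-00*, 01-01*, 01-10*, 010-0*, 0100-*, 011-0*, 0110-*, 1-010*, 1-011*, 100-0*, 100-1*, 1000-*, 1001-*, 1101-*
[col 2] --010, -001-, 01--0, 01-0-, 1-01-, 100--
Prime implicants: --010, -001-, 0-101, 00-11, 001-1, 01--0, 01-0-, 1-01-, 100--
PI chart (minterm → PIs covering it):
  2 | --010,-001-
  3 | -001-,00-11
  5 | 0-101,001-1
  7 | 00-11,001-1
  8 | 01--0,01-0-
  9 | 01-0-  (sole → essential)
  10 | --010,01--0
  12 | 01--0,01-0-
  13 | 0-101,01-0-
  14 | 01--0  (sole → essential)
  16 | 100--  (sole → essential)
  17 | 100--  (sole → essential)
  18 | --010,-001-,1-01-,100--
  19 | -001-,1-01-,100--
  26 | --010,1-01-
  27 | 1-01-  (sole → essential)
Essential prime implicants: 01--0, 01-0-, 1-01-, 100--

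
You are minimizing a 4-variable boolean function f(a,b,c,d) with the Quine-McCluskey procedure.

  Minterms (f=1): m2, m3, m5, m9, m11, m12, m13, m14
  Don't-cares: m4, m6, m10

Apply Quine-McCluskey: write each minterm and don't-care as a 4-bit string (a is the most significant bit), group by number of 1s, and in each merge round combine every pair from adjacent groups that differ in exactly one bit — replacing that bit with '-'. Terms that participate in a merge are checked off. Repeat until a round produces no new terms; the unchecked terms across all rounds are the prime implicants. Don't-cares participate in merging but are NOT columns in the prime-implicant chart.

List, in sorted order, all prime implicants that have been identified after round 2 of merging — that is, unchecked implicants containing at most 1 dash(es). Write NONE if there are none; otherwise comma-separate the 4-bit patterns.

Round 0: 0010✓ 0011✓ 0100✓ 0101✓ 0110✓ 1001✓ 1010✓ 1011✓ 1100✓ 1101✓ 1110✓
Round 1: -010✓ -011✓ -100✓ -101✓ -110✓ 0-10✓ 001-✓ 01-0✓ 010-✓ 1-01 1-10✓ 10-1 101-✓ 11-0✓ 110-✓
Round 2: --10 -01- -1-0 -10-
PIs = {--10, -01-, -1-0, -10-, 1-01, 10-1}

1-01, 10-1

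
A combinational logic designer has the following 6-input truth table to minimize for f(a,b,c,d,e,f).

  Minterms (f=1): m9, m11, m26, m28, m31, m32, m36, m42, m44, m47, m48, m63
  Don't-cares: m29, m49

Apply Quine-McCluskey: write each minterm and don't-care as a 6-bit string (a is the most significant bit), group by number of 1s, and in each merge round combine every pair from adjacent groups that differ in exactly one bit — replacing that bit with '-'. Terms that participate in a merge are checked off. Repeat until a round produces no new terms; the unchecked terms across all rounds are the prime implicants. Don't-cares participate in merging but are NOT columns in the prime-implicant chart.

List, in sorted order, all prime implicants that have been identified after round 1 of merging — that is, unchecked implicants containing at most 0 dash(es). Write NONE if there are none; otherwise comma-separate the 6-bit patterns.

[col 0] 001001*, 001011*, 011010, 011100*, 011101*, 011111*, 100000*, 100100*, 101010, 101100*, 101111*, 110000*, 110001*, 111111*
[col 1] -11111, 0010-1, 0111-1, 01110-, 1-0000, 1-1111, 10-100, 100-00, 11000-
Prime implicants: -11111, 0010-1, 011010, 0111-1, 01110-, 1-0000, 1-1111, 10-100, 100-00, 101010, 11000-

011010, 101010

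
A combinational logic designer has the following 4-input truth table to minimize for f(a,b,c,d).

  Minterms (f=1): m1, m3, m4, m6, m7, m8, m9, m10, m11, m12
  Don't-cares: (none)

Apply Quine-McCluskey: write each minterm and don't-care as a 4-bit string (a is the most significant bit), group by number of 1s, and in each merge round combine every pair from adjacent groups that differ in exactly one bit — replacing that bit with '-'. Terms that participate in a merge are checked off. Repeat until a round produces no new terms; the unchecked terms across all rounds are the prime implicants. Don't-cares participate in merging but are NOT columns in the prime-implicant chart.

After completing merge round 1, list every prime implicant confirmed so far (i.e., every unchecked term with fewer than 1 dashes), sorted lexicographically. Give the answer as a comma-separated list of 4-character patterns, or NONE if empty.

NONE

Round 0: 0001✓ 0011✓ 0100✓ 0110✓ 0111✓ 1000✓ 1001✓ 1010✓ 1011✓ 1100✓
Round 1: -001✓ -011✓ -100 0-11 00-1✓ 01-0 011- 1-00 10-0✓ 10-1✓ 100-✓ 101-✓
Round 2: -0-1 10--
PIs = {-0-1, -100, 0-11, 01-0, 011-, 1-00, 10--}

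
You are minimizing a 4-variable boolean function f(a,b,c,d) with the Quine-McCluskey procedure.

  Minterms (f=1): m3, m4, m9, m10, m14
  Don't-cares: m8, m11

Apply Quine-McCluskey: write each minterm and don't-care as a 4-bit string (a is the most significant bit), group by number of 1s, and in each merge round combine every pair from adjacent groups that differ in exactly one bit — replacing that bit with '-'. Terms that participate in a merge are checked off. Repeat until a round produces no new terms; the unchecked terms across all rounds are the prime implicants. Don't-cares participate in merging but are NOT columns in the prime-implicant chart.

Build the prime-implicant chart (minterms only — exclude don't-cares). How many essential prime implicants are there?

size-2^0 implicants → 0011(✓)  0100  1000(✓)  1001(✓)  1010(✓)  1011(✓)  1110(✓)
size-2^1 implicants → -011  1-10  10-0(✓)  10-1(✓)  100-(✓)  101-(✓)
size-2^2 implicants → 10--
Unchecked terms (primes): -011, 0100, 1-10, 10--
Minterm coverage:
  m3 ⊆ -011 [E]
  m4 ⊆ 0100 [E]
  m9 ⊆ 10-- [E]
  m10 ⊆ 1-10,10--
  m14 ⊆ 1-10 [E]
E = {-011, 0100, 1-10, 10--}

4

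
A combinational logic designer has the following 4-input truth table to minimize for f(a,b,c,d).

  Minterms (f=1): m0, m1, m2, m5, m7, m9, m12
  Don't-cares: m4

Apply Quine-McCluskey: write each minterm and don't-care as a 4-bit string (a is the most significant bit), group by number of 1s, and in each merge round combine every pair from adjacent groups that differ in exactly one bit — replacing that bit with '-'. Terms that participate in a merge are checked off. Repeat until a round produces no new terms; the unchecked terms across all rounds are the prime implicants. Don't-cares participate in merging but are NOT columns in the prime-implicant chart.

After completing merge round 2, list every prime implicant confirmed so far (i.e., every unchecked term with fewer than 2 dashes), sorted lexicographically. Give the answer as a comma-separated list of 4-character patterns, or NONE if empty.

-001, -100, 00-0, 01-1

size-2^0 implicants → 0000(✓)  0001(✓)  0010(✓)  0100(✓)  0101(✓)  0111(✓)  1001(✓)  1100(✓)
size-2^1 implicants → -001  -100  0-00(✓)  0-01(✓)  00-0  000-(✓)  01-1  010-(✓)
size-2^2 implicants → 0-0-
Unchecked terms (primes): -001, -100, 0-0-, 00-0, 01-1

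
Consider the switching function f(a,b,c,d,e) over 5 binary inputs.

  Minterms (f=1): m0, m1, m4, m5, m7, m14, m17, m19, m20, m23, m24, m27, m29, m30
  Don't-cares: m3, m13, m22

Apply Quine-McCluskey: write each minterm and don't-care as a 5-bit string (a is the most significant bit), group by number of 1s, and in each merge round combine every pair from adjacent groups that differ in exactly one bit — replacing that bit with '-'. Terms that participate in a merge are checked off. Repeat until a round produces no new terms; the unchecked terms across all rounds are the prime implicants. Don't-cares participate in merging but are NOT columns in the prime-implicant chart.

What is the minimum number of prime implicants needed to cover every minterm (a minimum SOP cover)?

Round 0: 00000✓ 00001✓ 00011✓ 00100✓ 00101✓ 00111✓ 01101✓ 01110✓ 10001✓ 10011✓ 10100✓ 10110✓ 10111✓ 11000 11011✓ 11101✓ 11110✓
Round 1: -0001✓ -0011✓ -0100 -0111✓ -1101 -1110 0-101 00-00✓ 00-01✓ 00-11✓ 000-1✓ 0000-✓ 001-1✓ 0010-✓ 1-011 1-110 10-11✓ 100-1✓ 101-0 1011-
Round 2: -0-11 -00-1 00--1 00-0-
PIs = {-0-11, -00-1, -0100, -1101, -1110, 0-101, 00--1, 00-0-, 1-011, 1-110, 101-0, 1011-, 11000}
Coverage chart:
  m0: 00-0- ←essential
  m1: -00-1,00--1,00-0-
  m4: -0100,00-0-
  m5: 0-101,00--1,00-0-
  m7: -0-11,00--1
  m14: -1110 ←essential
  m17: -00-1 ←essential
  m19: -0-11,-00-1,1-011
  m20: -0100,101-0
  m23: -0-11,1011-
  m24: 11000 ←essential
  m27: 1-011 ←essential
  m29: -1101 ←essential
  m30: -1110,1-110
Essential: -00-1, -1101, -1110, 00-0-, 1-011, 11000
Petrick residual → -0-11, -0100
Min cover (8 terms): b'de + b'c'e + b'cd'e' + bcd'e + bcde' + a'b'd' + ac'de + abc'd'e'

8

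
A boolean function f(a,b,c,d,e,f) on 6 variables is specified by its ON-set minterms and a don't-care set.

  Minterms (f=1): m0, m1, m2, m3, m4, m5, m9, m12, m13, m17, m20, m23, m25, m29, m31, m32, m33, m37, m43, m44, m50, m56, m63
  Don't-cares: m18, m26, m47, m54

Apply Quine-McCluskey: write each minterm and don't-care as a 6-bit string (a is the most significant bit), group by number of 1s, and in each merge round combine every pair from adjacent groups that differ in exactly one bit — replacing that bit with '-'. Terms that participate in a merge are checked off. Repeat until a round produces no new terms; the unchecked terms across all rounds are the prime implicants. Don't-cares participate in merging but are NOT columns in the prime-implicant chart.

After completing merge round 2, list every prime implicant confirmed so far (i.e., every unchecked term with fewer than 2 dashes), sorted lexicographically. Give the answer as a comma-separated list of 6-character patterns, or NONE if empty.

[col 0] 000000*, 000001*, 000010*, 000011*, 000100*, 000101*, 001001*, 001100*, 001101*, 010001*, 010010*, 010100*, 010111*, 011001*, 011010*, 011101*, 011111*, 100000*, 100001*, 100101*, 101011*, 101100*, 101111*, 110010*, 110110*, 111000, 111111*
[col 1] -00000*, -00001*, -00101*, -01100, -10010, -11111, 0-0001*, 0-0010, 0-0100, 0-1001*, 0-1101*, 00-001*, 00-100*, 00-101*, 000-00*, 000-01*, 0000-0*, 0000-1*, 00000-*, 00001-*, 00010-*, 001-01*, 00110-*, 01-001*, 01-010, 01-111, 011-01*, 0111-1, 1-1111, 100-01*, 10000-*, 101-11, 110-10
[col 2] -00-01, -0000-, 0--001, 0-1-01, 00--01, 00-10-, 000-0-, 0000--
Prime implicants: -00-01, -0000-, -01100, -10010, -11111, 0--001, 0-0010, 0-0100, 0-1-01, 00--01, 00-10-, 000-0-, 0000--, 01-010, 01-111, 0111-1, 1-1111, 101-11, 110-10, 111000

-01100, -10010, -11111, 0-0010, 0-0100, 01-010, 01-111, 0111-1, 1-1111, 101-11, 110-10, 111000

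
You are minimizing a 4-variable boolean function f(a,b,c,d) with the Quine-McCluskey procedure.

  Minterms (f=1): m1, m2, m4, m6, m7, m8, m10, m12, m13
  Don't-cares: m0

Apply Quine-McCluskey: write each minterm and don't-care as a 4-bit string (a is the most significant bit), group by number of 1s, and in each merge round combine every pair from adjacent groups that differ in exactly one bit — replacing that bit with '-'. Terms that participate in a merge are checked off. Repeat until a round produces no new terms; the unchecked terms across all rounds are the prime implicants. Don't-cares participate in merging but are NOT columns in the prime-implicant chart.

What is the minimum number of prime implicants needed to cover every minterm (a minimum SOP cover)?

5

size-2^0 implicants → 0000(✓)  0001(✓)  0010(✓)  0100(✓)  0110(✓)  0111(✓)  1000(✓)  1010(✓)  1100(✓)  1101(✓)
size-2^1 implicants → -000(✓)  -010(✓)  -100(✓)  0-00(✓)  0-10(✓)  00-0(✓)  000-  01-0(✓)  011-  1-00(✓)  10-0(✓)  110-
size-2^2 implicants → --00  -0-0  0--0
Unchecked terms (primes): --00, -0-0, 0--0, 000-, 011-, 110-
Minterm coverage:
  m1 ⊆ 000- [E]
  m2 ⊆ -0-0,0--0
  m4 ⊆ --00,0--0
  m6 ⊆ 0--0,011-
  m7 ⊆ 011- [E]
  m8 ⊆ --00,-0-0
  m10 ⊆ -0-0 [E]
  m12 ⊆ --00,110-
  m13 ⊆ 110- [E]
E = {-0-0, 000-, 011-, 110-}
Petrick residual → --00
Cover = c'd' + b'd' + a'b'c' + a'bc + abc'  |cover|=5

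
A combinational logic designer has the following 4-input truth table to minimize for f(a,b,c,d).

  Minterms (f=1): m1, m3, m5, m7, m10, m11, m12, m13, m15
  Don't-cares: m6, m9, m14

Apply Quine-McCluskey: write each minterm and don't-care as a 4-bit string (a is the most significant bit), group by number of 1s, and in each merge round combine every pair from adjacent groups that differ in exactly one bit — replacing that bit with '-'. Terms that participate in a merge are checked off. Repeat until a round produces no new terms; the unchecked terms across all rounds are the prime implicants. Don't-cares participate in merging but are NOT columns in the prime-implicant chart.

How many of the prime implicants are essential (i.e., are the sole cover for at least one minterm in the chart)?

3

size-2^0 implicants → 0001(✓)  0011(✓)  0101(✓)  0110(✓)  0111(✓)  1001(✓)  1010(✓)  1011(✓)  1100(✓)  1101(✓)  1110(✓)  1111(✓)
size-2^1 implicants → -001(✓)  -011(✓)  -101(✓)  -110(✓)  -111(✓)  0-01(✓)  0-11(✓)  00-1(✓)  01-1(✓)  011-(✓)  1-01(✓)  1-10(✓)  1-11(✓)  10-1(✓)  101-(✓)  11-0(✓)  11-1(✓)  110-(✓)  111-(✓)
size-2^2 implicants → --01(✓)  --11(✓)  -0-1(✓)  -1-1(✓)  -11-  0--1(✓)  1--1(✓)  1-1-  11--
size-2^3 implicants → ---1
Unchecked terms (primes): ---1, -11-, 1-1-, 11--
Minterm coverage:
  m1 ⊆ ---1 [E]
  m3 ⊆ ---1 [E]
  m5 ⊆ ---1 [E]
  m7 ⊆ ---1,-11-
  m10 ⊆ 1-1- [E]
  m11 ⊆ ---1,1-1-
  m12 ⊆ 11-- [E]
  m13 ⊆ ---1,11--
  m15 ⊆ ---1,-11-,1-1-,11--
E = {---1, 1-1-, 11--}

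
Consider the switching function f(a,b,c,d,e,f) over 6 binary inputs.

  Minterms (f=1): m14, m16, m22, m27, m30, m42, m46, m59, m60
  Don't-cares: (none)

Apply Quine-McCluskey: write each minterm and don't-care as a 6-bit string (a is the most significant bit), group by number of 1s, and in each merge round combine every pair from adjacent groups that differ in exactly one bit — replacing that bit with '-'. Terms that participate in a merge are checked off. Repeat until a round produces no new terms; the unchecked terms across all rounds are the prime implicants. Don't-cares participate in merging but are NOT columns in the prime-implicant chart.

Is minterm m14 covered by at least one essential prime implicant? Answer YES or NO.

Round 0: 001110✓ 010000 010110✓ 011011✓ 011110✓ 101010✓ 101110✓ 111011✓ 111100
Round 1: -01110 -11011 0-1110 01-110 101-10
PIs = {-01110, -11011, 0-1110, 01-110, 010000, 101-10, 111100}
Coverage chart:
  m14: -01110,0-1110
  m16: 010000 ←essential
  m22: 01-110 ←essential
  m27: -11011 ←essential
  m30: 0-1110,01-110
  m42: 101-10 ←essential
  m46: -01110,101-10
  m59: -11011 ←essential
  m60: 111100 ←essential
Essential: -11011, 01-110, 010000, 101-10, 111100

NO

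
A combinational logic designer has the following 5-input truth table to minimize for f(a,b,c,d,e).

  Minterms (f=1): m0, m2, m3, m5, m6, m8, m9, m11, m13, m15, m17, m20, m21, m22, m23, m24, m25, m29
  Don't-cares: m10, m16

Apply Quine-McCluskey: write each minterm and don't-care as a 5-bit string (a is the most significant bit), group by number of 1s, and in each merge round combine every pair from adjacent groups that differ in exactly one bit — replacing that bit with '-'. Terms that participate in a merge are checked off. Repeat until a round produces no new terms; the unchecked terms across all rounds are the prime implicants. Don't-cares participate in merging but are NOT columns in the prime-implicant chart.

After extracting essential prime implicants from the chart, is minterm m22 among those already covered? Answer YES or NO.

YES

Round 0: 00000✓ 00010✓ 00011✓ 00101✓ 00110✓ 01000✓ 01001✓ 01010✓ 01011✓ 01101✓ 01111✓ 10000✓ 10001✓ 10100✓ 10101✓ 10110✓ 10111✓ 11000✓ 11001✓ 11101✓
Round 1: -0000✓ -0101✓ -0110 -1000✓ -1001✓ -1101✓ 0-000✓ 0-010✓ 0-011✓ 0-101✓ 00-10 000-0✓ 0001-✓ 01-01✓ 01-11✓ 010-0✓ 010-1✓ 0100-✓ 0101-✓ 011-1✓ 1-000✓ 1-001✓ 1-101✓ 10-00✓ 10-01✓ 1000-✓ 101-0✓ 101-1✓ 1010-✓ 1011-✓ 11-01✓ 1100-✓
Round 2: --000 --101 -1-01 -100- 0-0-0 0-01- 01--1 010-- 1--01 1-00- 10-0- 101--
PIs = {--000, --101, -0110, -1-01, -100-, 0-0-0, 0-01-, 00-10, 01--1, 010--, 1--01, 1-00-, 10-0-, 101--}
Coverage chart:
  m0: --000,0-0-0
  m2: 0-0-0,0-01-,00-10
  m3: 0-01- ←essential
  m5: --101 ←essential
  m6: -0110,00-10
  m8: --000,-100-,0-0-0,010--
  m9: -1-01,-100-,01--1,010--
  m11: 0-01-,01--1,010--
  m13: --101,-1-01,01--1
  m15: 01--1 ←essential
  m17: 1--01,1-00-,10-0-
  m20: 10-0-,101--
  m21: --101,1--01,10-0-,101--
  m22: -0110,101--
  m23: 101-- ←essential
  m24: --000,-100-,1-00-
  m25: -1-01,-100-,1--01,1-00-
  m29: --101,-1-01,1--01
Essential: --101, 0-01-, 01--1, 101--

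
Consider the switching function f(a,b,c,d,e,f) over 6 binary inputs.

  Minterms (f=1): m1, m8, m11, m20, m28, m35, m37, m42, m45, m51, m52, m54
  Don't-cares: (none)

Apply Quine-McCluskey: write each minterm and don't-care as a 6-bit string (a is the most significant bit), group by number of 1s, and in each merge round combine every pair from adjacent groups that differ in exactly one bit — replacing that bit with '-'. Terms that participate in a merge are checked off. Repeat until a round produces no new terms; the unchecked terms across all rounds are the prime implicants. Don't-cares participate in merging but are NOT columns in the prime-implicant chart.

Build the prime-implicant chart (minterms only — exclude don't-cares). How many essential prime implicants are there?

8

Round 0: 000001 001000 001011 010100✓ 011100✓ 100011✓ 100101✓ 101010 101101✓ 110011✓ 110100✓ 110110✓
Round 1: -10100 01-100 1-0011 10-101 1101-0
PIs = {-10100, 000001, 001000, 001011, 01-100, 1-0011, 10-101, 101010, 1101-0}
Coverage chart:
  m1: 000001 ←essential
  m8: 001000 ←essential
  m11: 001011 ←essential
  m20: -10100,01-100
  m28: 01-100 ←essential
  m35: 1-0011 ←essential
  m37: 10-101 ←essential
  m42: 101010 ←essential
  m45: 10-101 ←essential
  m51: 1-0011 ←essential
  m52: -10100,1101-0
  m54: 1101-0 ←essential
Essential: 000001, 001000, 001011, 01-100, 1-0011, 10-101, 101010, 1101-0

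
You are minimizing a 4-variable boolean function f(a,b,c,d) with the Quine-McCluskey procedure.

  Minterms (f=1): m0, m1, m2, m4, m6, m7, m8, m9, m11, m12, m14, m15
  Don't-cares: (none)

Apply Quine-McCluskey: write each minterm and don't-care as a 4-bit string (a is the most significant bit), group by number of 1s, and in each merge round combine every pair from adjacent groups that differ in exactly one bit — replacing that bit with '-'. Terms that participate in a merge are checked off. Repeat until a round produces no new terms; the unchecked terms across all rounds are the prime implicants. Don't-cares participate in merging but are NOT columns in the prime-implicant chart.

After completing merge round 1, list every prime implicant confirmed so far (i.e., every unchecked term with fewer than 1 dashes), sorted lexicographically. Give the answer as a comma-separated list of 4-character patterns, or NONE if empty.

size-2^0 implicants → 0000(✓)  0001(✓)  0010(✓)  0100(✓)  0110(✓)  0111(✓)  1000(✓)  1001(✓)  1011(✓)  1100(✓)  1110(✓)  1111(✓)
size-2^1 implicants → -000(✓)  -001(✓)  -100(✓)  -110(✓)  -111(✓)  0-00(✓)  0-10(✓)  00-0(✓)  000-(✓)  01-0(✓)  011-(✓)  1-00(✓)  1-11  10-1  100-(✓)  11-0(✓)  111-(✓)
size-2^2 implicants → --00  -00-  -1-0  -11-  0--0
Unchecked terms (primes): --00, -00-, -1-0, -11-, 0--0, 1-11, 10-1

NONE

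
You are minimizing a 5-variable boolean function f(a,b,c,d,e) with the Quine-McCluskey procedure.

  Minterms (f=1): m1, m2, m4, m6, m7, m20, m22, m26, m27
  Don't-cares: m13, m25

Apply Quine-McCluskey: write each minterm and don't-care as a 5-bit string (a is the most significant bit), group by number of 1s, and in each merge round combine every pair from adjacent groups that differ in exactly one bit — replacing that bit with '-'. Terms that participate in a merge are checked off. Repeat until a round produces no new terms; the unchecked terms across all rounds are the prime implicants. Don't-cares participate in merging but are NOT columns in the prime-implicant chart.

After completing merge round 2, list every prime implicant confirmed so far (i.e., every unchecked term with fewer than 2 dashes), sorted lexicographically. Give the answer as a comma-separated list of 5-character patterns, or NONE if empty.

00-10, 00001, 0011-, 01101, 110-1, 1101-

size-2^0 implicants → 00001  00010(✓)  00100(✓)  00110(✓)  00111(✓)  01101  10100(✓)  10110(✓)  11001(✓)  11010(✓)  11011(✓)
size-2^1 implicants → -0100(✓)  -0110(✓)  00-10  001-0(✓)  0011-  101-0(✓)  110-1  1101-
size-2^2 implicants → -01-0
Unchecked terms (primes): -01-0, 00-10, 00001, 0011-, 01101, 110-1, 1101-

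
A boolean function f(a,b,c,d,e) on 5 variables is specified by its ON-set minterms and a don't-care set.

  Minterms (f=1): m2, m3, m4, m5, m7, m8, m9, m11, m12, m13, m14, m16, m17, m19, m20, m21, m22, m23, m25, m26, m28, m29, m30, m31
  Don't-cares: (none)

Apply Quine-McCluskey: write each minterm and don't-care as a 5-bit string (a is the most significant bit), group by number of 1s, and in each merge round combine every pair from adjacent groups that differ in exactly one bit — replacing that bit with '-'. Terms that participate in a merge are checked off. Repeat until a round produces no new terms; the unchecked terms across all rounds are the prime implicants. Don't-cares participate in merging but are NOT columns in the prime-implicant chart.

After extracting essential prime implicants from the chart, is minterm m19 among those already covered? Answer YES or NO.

NO

[col 0] 00010*, 00011*, 00100*, 00101*, 00111*, 01000*, 01001*, 01011*, 01100*, 01101*, 01110*, 10000*, 10001*, 10011*, 10100*, 10101*, 10110*, 10111*, 11001*, 11010*, 11100*, 11101*, 11110*, 11111*
[col 1] -0011*, -0100*, -0101*, -0111*, -1001*, -1100*, -1101*, -1110*, 0-011, 0-100*, 0-101*, 00-11*, 0001-, 001-1*, 0010-*, 01-00*, 01-01*, 010-1, 0100-*, 011-0*, 0110-*, 1-001*, 1-100*, 1-101*, 1-110*, 1-111*, 10-00*, 10-01*, 10-11*, 100-1*, 1000-*, 101-0*, 101-1*, 1010-*, 1011-*, 11-01*, 11-10, 111-0*, 111-1*, 1110-*, 1111-*
[col 2] --100*, --101*, -0-11, -01-1, -010-*, -1-01, -11-0, -110-*, 0-10-*, 01-0-, 1--01, 1-1-0*, 1-1-1*, 1-10-*, 1-11-*, 10--1, 10-0-, 101--*, 111--*
[col 3] --10-, 1-1--
Prime implicants: --10-, -0-11, -01-1, -1-01, -11-0, 0-011, 0001-, 01-0-, 010-1, 1--01, 1-1--, 10--1, 10-0-, 11-10
PI chart (minterm → PIs covering it):
  2 | 0001-  (sole → essential)
  3 | -0-11,0-011,0001-
  4 | --10-  (sole → essential)
  5 | --10-,-01-1
  7 | -0-11,-01-1
  8 | 01-0-  (sole → essential)
  9 | -1-01,01-0-,010-1
  11 | 0-011,010-1
  12 | --10-,-11-0,01-0-
  13 | --10-,-1-01,01-0-
  14 | -11-0  (sole → essential)
  16 | 10-0-  (sole → essential)
  17 | 1--01,10--1,10-0-
  19 | -0-11,10--1
  20 | --10-,1-1--,10-0-
  21 | --10-,-01-1,1--01,1-1--,10--1,10-0-
  22 | 1-1--  (sole → essential)
  23 | -0-11,-01-1,1-1--,10--1
  25 | -1-01,1--01
  26 | 11-10  (sole → essential)
  28 | --10-,-11-0,1-1--
  29 | --10-,-1-01,1--01,1-1--
  30 | -11-0,1-1--,11-10
  31 | 1-1--  (sole → essential)
Essential prime implicants: --10-, -11-0, 0001-, 01-0-, 1-1--, 10-0-, 11-10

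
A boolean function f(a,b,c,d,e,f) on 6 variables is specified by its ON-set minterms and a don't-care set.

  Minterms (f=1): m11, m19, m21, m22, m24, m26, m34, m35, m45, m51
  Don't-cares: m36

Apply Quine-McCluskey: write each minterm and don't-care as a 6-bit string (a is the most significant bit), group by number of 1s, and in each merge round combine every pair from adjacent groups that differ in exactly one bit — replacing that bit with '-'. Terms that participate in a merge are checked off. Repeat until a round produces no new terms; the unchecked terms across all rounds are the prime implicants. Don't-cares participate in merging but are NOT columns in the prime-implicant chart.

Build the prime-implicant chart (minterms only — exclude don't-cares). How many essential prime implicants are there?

size-2^0 implicants → 001011  010011(✓)  010101  010110  011000(✓)  011010(✓)  100010(✓)  100011(✓)  100100  101101  110011(✓)
size-2^1 implicants → -10011  0110-0  1-0011  10001-
Unchecked terms (primes): -10011, 001011, 010101, 010110, 0110-0, 1-0011, 10001-, 100100, 101101
Minterm coverage:
  m11 ⊆ 001011 [E]
  m19 ⊆ -10011 [E]
  m21 ⊆ 010101 [E]
  m22 ⊆ 010110 [E]
  m24 ⊆ 0110-0 [E]
  m26 ⊆ 0110-0 [E]
  m34 ⊆ 10001- [E]
  m35 ⊆ 1-0011,10001-
  m45 ⊆ 101101 [E]
  m51 ⊆ -10011,1-0011
E = {-10011, 001011, 010101, 010110, 0110-0, 10001-, 101101}

7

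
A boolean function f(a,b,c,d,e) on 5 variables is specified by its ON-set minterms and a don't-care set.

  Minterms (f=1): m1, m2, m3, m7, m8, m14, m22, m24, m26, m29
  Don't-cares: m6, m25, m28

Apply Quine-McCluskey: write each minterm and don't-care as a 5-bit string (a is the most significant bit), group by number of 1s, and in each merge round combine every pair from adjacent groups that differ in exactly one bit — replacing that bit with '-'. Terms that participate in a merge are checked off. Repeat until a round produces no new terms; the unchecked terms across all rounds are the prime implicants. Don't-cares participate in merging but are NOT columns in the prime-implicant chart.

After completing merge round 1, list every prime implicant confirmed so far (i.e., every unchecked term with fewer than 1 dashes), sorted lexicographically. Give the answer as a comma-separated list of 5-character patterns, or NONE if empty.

NONE

[col 0] 00001*, 00010*, 00011*, 00110*, 00111*, 01000*, 01110*, 10110*, 11000*, 11001*, 11010*, 11100*, 11101*
[col 1] -0110, -1000, 0-110, 00-10*, 00-11*, 000-1, 0001-*, 0011-*, 11-00*, 11-01*, 110-0, 1100-*, 1110-*
[col 2] 00-1-, 11-0-
Prime implicants: -0110, -1000, 0-110, 00-1-, 000-1, 11-0-, 110-0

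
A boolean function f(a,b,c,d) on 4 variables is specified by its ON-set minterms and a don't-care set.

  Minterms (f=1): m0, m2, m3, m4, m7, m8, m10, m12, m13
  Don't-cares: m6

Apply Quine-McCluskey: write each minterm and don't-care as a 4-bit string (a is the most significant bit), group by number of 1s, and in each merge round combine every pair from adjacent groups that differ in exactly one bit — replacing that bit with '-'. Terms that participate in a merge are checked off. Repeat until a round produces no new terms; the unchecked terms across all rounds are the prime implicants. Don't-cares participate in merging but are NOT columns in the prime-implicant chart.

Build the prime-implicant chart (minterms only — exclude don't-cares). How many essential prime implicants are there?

3

Round 0: 0000✓ 0010✓ 0011✓ 0100✓ 0110✓ 0111✓ 1000✓ 1010✓ 1100✓ 1101✓
Round 1: -000✓ -010✓ -100✓ 0-00✓ 0-10✓ 0-11✓ 00-0✓ 001-✓ 01-0✓ 011-✓ 1-00✓ 10-0✓ 110-
Round 2: --00 -0-0 0--0 0-1-
PIs = {--00, -0-0, 0--0, 0-1-, 110-}
Coverage chart:
  m0: --00,-0-0,0--0
  m2: -0-0,0--0,0-1-
  m3: 0-1- ←essential
  m4: --00,0--0
  m7: 0-1- ←essential
  m8: --00,-0-0
  m10: -0-0 ←essential
  m12: --00,110-
  m13: 110- ←essential
Essential: -0-0, 0-1-, 110-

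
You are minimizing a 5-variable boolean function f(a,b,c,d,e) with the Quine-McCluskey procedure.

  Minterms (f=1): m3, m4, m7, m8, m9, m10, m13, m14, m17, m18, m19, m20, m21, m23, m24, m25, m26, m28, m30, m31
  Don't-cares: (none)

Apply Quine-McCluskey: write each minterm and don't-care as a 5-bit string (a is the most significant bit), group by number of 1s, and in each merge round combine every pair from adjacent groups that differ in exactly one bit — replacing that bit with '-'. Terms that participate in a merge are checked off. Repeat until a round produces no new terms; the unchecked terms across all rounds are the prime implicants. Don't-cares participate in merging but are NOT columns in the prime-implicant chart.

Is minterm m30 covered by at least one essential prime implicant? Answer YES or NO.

Round 0: 00011✓ 00100✓ 00111✓ 01000✓ 01001✓ 01010✓ 01101✓ 01110✓ 10001✓ 10010✓ 10011✓ 10100✓ 10101✓ 10111✓ 11000✓ 11001✓ 11010✓ 11100✓ 11110✓ 11111✓
Round 1: -0011✓ -0100 -0111✓ -1000✓ -1001✓ -1010✓ -1110✓ 00-11✓ 01-01 01-10✓ 010-0✓ 0100-✓ 1-001 1-010 1-100 1-111 10-01✓ 10-11✓ 100-1✓ 1001- 101-1✓ 1010- 11-00✓ 11-10✓ 110-0✓ 1100-✓ 111-0✓ 1111-
Round 2: -0-11 -1-10 -10-0 -100- 10--1 11--0
PIs = {-0-11, -0100, -1-10, -10-0, -100-, 01-01, 1-001, 1-010, 1-100, 1-111, 10--1, 1001-, 1010-, 11--0, 1111-}
Coverage chart:
  m3: -0-11 ←essential
  m4: -0100 ←essential
  m7: -0-11 ←essential
  m8: -10-0,-100-
  m9: -100-,01-01
  m10: -1-10,-10-0
  m13: 01-01 ←essential
  m14: -1-10 ←essential
  m17: 1-001,10--1
  m18: 1-010,1001-
  m19: -0-11,10--1,1001-
  m20: -0100,1-100,1010-
  m21: 10--1,1010-
  m23: -0-11,1-111,10--1
  m24: -10-0,-100-,11--0
  m25: -100-,1-001
  m26: -1-10,-10-0,1-010,11--0
  m28: 1-100,11--0
  m30: -1-10,11--0,1111-
  m31: 1-111,1111-
Essential: -0-11, -0100, -1-10, 01-01

YES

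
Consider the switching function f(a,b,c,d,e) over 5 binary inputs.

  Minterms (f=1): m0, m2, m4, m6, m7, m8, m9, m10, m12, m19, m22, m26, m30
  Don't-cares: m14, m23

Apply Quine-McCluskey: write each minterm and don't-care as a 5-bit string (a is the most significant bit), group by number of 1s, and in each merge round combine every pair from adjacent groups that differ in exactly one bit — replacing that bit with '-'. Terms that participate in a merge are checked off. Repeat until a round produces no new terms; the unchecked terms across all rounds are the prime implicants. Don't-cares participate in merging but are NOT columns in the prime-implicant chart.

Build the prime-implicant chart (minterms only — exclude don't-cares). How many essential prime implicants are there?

size-2^0 implicants → 00000(✓)  00010(✓)  00100(✓)  00110(✓)  00111(✓)  01000(✓)  01001(✓)  01010(✓)  01100(✓)  01110(✓)  10011(✓)  10110(✓)  10111(✓)  11010(✓)  11110(✓)
size-2^1 implicants → -0110(✓)  -0111(✓)  -1010(✓)  -1110(✓)  0-000(✓)  0-010(✓)  0-100(✓)  0-110(✓)  00-00(✓)  00-10(✓)  000-0(✓)  001-0(✓)  0011-(✓)  01-00(✓)  01-10(✓)  010-0(✓)  0100-  011-0(✓)  1-110(✓)  10-11  1011-(✓)  11-10(✓)
size-2^2 implicants → --110  -011-  -1-10  0--00(✓)  0--10(✓)  0-0-0(✓)  0-1-0(✓)  00--0(✓)  01--0(✓)
size-2^3 implicants → 0---0
Unchecked terms (primes): --110, -011-, -1-10, 0---0, 0100-, 10-11
Minterm coverage:
  m0 ⊆ 0---0 [E]
  m2 ⊆ 0---0 [E]
  m4 ⊆ 0---0 [E]
  m6 ⊆ --110,-011-,0---0
  m7 ⊆ -011- [E]
  m8 ⊆ 0---0,0100-
  m9 ⊆ 0100- [E]
  m10 ⊆ -1-10,0---0
  m12 ⊆ 0---0 [E]
  m19 ⊆ 10-11 [E]
  m22 ⊆ --110,-011-
  m26 ⊆ -1-10 [E]
  m30 ⊆ --110,-1-10
E = {-011-, -1-10, 0---0, 0100-, 10-11}

5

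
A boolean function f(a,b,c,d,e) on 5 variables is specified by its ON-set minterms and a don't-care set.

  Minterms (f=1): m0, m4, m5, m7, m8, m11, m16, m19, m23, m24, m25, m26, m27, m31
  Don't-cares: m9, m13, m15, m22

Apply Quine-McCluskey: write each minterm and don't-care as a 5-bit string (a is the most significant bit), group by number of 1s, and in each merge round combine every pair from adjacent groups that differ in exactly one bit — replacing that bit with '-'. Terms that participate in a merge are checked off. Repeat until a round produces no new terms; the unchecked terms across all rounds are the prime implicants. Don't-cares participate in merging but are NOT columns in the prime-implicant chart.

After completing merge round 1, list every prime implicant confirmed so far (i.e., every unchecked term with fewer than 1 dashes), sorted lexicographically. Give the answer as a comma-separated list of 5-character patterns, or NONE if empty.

NONE

[col 0] 00000*, 00100*, 00101*, 00111*, 01000*, 01001*, 01011*, 01101*, 01111*, 10000*, 10011*, 10110*, 10111*, 11000*, 11001*, 11010*, 11011*, 11111*
[col 1] -0000*, -0111*, -1000*, -1001*, -1011*, -1111*, 0-000*, 0-101*, 0-111*, 00-00, 001-1*, 0010-, 01-01*, 01-11*, 010-1*, 0100-*, 011-1*, 1-000*, 1-011*, 1-111*, 10-11*, 1011-, 11-11*, 110-0*, 110-1*, 1100-*, 1101-*
[col 2] --000, --111, -1-11, -10-1, -100-, 0-1-1, 01--1, 1--11, 110--
Prime implicants: --000, --111, -1-11, -10-1, -100-, 0-1-1, 00-00, 0010-, 01--1, 1--11, 1011-, 110--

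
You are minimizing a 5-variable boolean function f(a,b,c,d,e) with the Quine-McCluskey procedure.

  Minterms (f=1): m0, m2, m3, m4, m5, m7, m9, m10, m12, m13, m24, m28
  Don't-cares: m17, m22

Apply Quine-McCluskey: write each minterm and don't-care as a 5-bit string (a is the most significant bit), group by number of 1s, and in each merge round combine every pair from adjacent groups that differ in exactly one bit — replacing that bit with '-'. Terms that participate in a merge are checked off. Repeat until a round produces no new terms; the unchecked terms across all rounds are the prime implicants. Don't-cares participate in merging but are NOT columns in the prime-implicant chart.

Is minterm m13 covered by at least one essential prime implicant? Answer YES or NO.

YES

size-2^0 implicants → 00000(✓)  00010(✓)  00011(✓)  00100(✓)  00101(✓)  00111(✓)  01001(✓)  01010(✓)  01100(✓)  01101(✓)  10001  10110  11000(✓)  11100(✓)
size-2^1 implicants → -1100  0-010  0-100(✓)  0-101(✓)  00-00  00-11  000-0  0001-  001-1  0010-(✓)  01-01  0110-(✓)  11-00
size-2^2 implicants → 0-10-
Unchecked terms (primes): -1100, 0-010, 0-10-, 00-00, 00-11, 000-0, 0001-, 001-1, 01-01, 10001, 10110, 11-00
Minterm coverage:
  m0 ⊆ 00-00,000-0
  m2 ⊆ 0-010,000-0,0001-
  m3 ⊆ 00-11,0001-
  m4 ⊆ 0-10-,00-00
  m5 ⊆ 0-10-,001-1
  m7 ⊆ 00-11,001-1
  m9 ⊆ 01-01 [E]
  m10 ⊆ 0-010 [E]
  m12 ⊆ -1100,0-10-
  m13 ⊆ 0-10-,01-01
  m24 ⊆ 11-00 [E]
  m28 ⊆ -1100,11-00
E = {0-010, 01-01, 11-00}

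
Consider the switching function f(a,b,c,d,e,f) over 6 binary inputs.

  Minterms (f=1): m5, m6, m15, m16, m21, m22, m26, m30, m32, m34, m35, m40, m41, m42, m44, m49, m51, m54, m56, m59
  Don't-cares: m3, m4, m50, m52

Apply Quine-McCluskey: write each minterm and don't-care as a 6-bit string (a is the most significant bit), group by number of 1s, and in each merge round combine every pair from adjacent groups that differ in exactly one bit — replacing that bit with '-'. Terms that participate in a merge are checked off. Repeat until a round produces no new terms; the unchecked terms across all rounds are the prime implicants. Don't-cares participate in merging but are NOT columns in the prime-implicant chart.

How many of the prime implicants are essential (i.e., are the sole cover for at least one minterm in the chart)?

10

[col 0] 000011*, 000100*, 000101*, 000110*, 001111, 010000, 010101*, 010110*, 011010*, 011110*, 100000*, 100010*, 100011*, 101000*, 101001*, 101010*, 101100*, 110001*, 110010*, 110011*, 110100*, 110110*, 111000*, 111011*
[col 1] -00011, -10110, 0-0101, 0-0110, 0001-0, 00010-, 01-110, 011-10, 1-0010*, 1-0011*, 1-1000, 10-000*, 10-010*, 1000-0*, 10001-*, 101-00, 1010-0*, 10100-, 11-011, 110-10, 1100-1, 11001-*, 1101-0
[col 2] 1-001-, 10-0-0
Prime implicants: -00011, -10110, 0-0101, 0-0110, 0001-0, 00010-, 001111, 01-110, 010000, 011-10, 1-001-, 1-1000, 10-0-0, 101-00, 10100-, 11-011, 110-10, 1100-1, 1101-0
PI chart (minterm → PIs covering it):
  5 | 0-0101,00010-
  6 | 0-0110,0001-0
  15 | 001111  (sole → essential)
  16 | 010000  (sole → essential)
  21 | 0-0101  (sole → essential)
  22 | -10110,0-0110,01-110
  26 | 011-10  (sole → essential)
  30 | 01-110,011-10
  32 | 10-0-0  (sole → essential)
  34 | 1-001-,10-0-0
  35 | -00011,1-001-
  40 | 1-1000,10-0-0,101-00,10100-
  41 | 10100-  (sole → essential)
  42 | 10-0-0  (sole → essential)
  44 | 101-00  (sole → essential)
  49 | 1100-1  (sole → essential)
  51 | 1-001-,11-011,1100-1
  54 | -10110,110-10,1101-0
  56 | 1-1000  (sole → essential)
  59 | 11-011  (sole → essential)
Essential prime implicants: 0-0101, 001111, 010000, 011-10, 1-1000, 10-0-0, 101-00, 10100-, 11-011, 1100-1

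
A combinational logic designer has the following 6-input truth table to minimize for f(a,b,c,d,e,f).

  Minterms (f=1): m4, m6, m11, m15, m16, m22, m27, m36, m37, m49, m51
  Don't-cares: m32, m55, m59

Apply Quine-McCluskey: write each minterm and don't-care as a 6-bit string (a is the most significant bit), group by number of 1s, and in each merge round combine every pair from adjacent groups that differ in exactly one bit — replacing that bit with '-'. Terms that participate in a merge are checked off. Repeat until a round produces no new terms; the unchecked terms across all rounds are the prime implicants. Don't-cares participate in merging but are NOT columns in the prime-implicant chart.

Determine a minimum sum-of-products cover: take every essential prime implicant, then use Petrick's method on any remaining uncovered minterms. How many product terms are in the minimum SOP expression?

Round 0: 000100✓ 000110✓ 001011✓ 001111✓ 010000 010110✓ 011011✓ 100000✓ 100100✓ 100101✓ 110001✓ 110011✓ 110111✓ 111011✓
Round 1: -00100 -11011 0-0110 0-1011 0001-0 001-11 100-00 10010- 11-011 110-11 1100-1
PIs = {-00100, -11011, 0-0110, 0-1011, 0001-0, 001-11, 010000, 100-00, 10010-, 11-011, 110-11, 1100-1}
Coverage chart:
  m4: -00100,0001-0
  m6: 0-0110,0001-0
  m11: 0-1011,001-11
  m15: 001-11 ←essential
  m16: 010000 ←essential
  m22: 0-0110 ←essential
  m27: -11011,0-1011
  m36: -00100,100-00,10010-
  m37: 10010- ←essential
  m49: 1100-1 ←essential
  m51: 11-011,110-11,1100-1
Essential: 0-0110, 001-11, 010000, 10010-, 1100-1
Petrick residual → -00100, -11011
Min cover (7 terms): b'c'de'f' + bcd'ef + a'c'def' + a'b'cef + a'bc'd'e'f' + ab'c'de' + abc'd'f

7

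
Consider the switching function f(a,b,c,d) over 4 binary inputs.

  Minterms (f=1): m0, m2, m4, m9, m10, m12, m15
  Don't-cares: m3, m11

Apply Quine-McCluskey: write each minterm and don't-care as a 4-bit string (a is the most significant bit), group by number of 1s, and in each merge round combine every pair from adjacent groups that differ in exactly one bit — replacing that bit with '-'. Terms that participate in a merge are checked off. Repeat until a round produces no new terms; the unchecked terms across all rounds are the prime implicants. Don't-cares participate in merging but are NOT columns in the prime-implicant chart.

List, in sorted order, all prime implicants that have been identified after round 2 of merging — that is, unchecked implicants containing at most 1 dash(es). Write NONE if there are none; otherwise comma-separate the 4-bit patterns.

-100, 0-00, 00-0, 1-11, 10-1

size-2^0 implicants → 0000(✓)  0010(✓)  0011(✓)  0100(✓)  1001(✓)  1010(✓)  1011(✓)  1100(✓)  1111(✓)
size-2^1 implicants → -010(✓)  -011(✓)  -100  0-00  00-0  001-(✓)  1-11  10-1  101-(✓)
size-2^2 implicants → -01-
Unchecked terms (primes): -01-, -100, 0-00, 00-0, 1-11, 10-1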